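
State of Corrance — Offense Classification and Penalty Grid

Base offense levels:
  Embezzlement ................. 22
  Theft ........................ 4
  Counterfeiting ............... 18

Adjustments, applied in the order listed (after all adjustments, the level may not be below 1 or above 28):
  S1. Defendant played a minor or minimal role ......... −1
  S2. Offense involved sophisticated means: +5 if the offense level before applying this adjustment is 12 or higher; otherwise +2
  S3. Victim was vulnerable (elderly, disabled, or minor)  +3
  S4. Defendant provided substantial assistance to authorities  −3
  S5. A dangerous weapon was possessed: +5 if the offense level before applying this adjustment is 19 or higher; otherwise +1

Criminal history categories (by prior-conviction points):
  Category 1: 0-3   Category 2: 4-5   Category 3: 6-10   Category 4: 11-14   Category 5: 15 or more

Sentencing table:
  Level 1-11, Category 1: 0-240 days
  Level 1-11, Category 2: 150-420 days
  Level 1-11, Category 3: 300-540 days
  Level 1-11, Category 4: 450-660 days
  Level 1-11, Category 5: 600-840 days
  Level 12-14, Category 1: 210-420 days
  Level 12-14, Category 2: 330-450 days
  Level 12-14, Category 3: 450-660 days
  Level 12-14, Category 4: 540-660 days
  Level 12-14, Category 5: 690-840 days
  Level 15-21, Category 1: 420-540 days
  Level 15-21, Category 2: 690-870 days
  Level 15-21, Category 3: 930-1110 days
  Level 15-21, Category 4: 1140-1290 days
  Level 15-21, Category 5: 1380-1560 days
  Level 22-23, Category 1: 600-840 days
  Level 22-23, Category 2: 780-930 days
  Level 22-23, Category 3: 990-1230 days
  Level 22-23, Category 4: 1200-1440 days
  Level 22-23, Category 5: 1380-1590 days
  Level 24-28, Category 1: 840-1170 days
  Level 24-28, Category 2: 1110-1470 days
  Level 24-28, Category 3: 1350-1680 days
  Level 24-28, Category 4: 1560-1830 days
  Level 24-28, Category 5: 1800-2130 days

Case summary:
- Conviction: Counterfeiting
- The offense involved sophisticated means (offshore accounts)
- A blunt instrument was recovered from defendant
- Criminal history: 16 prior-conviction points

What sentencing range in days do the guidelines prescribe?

Base offense level for counterfeiting: 18.
S1 does not apply.
S2 applies (level before this adjustment is 18 ≥ 12, so +5): 18 + 5 = 23.
S3 does not apply.
S5 applies (level before this adjustment is 23 ≥ 19, so +5): 23 + 5 = 28.
Final offense level: 28.
Criminal history: 16 prior points → Category 5 (15+).
Level 28 falls in the 24-28 band.
Grid: Level 24-28 × Category 5 = 1800-2130 days.

1800-2130 days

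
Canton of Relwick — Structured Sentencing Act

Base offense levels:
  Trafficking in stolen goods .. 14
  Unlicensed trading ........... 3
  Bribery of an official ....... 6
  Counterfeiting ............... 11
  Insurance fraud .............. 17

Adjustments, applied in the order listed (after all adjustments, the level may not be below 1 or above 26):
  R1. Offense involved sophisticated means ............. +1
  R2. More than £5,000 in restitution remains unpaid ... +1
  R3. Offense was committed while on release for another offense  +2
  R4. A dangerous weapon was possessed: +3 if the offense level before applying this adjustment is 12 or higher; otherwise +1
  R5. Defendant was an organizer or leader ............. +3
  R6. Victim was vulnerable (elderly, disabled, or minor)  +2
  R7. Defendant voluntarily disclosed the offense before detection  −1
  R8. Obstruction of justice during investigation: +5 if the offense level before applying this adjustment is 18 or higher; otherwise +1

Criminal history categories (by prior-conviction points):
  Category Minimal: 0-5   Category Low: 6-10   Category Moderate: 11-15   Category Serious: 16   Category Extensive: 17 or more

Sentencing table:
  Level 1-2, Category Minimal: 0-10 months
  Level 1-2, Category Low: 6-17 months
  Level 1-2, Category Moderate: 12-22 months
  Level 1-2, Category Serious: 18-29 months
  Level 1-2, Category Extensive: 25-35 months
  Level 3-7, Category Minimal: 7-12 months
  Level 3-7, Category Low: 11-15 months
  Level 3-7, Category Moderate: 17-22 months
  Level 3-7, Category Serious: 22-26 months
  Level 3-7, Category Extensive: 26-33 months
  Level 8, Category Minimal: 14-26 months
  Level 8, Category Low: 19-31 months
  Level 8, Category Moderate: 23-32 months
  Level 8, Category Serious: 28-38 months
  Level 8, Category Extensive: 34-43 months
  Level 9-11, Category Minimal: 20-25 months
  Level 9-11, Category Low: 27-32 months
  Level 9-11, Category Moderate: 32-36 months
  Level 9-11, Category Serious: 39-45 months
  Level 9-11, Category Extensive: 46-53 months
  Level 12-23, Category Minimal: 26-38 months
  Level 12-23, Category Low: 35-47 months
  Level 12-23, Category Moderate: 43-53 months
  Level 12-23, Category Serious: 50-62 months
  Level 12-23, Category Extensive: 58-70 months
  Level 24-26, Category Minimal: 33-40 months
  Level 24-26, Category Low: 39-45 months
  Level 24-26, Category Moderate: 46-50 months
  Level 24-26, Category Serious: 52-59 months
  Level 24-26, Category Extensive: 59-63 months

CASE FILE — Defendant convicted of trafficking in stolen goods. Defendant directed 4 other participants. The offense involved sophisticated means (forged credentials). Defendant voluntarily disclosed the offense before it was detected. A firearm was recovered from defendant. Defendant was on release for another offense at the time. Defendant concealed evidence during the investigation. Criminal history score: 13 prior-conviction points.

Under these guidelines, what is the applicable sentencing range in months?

46-50 months

Base offense level for trafficking in stolen goods: 14.
R1 applies: 14 + 1 = 15.
R3 applies: 15 + 2 = 17.
R4 applies (level before this adjustment is 17 ≥ 12, so +3): 17 + 3 = 20.
R5 applies: 20 + 3 = 23.
R6 does not apply.
R7 applies: 23 − 1 = 22.
R8 applies (level before this adjustment is 22 ≥ 18, so +5): 22 + 5 = 27.
Level 27 exceeds the maximum of 26; capped at 26.
Final offense level: 26.
Criminal history: 13 prior points → Category Moderate (11-15).
Level 26 falls in the 24-26 band.
Grid: Level 24-26 × Category Moderate = 46-50 months.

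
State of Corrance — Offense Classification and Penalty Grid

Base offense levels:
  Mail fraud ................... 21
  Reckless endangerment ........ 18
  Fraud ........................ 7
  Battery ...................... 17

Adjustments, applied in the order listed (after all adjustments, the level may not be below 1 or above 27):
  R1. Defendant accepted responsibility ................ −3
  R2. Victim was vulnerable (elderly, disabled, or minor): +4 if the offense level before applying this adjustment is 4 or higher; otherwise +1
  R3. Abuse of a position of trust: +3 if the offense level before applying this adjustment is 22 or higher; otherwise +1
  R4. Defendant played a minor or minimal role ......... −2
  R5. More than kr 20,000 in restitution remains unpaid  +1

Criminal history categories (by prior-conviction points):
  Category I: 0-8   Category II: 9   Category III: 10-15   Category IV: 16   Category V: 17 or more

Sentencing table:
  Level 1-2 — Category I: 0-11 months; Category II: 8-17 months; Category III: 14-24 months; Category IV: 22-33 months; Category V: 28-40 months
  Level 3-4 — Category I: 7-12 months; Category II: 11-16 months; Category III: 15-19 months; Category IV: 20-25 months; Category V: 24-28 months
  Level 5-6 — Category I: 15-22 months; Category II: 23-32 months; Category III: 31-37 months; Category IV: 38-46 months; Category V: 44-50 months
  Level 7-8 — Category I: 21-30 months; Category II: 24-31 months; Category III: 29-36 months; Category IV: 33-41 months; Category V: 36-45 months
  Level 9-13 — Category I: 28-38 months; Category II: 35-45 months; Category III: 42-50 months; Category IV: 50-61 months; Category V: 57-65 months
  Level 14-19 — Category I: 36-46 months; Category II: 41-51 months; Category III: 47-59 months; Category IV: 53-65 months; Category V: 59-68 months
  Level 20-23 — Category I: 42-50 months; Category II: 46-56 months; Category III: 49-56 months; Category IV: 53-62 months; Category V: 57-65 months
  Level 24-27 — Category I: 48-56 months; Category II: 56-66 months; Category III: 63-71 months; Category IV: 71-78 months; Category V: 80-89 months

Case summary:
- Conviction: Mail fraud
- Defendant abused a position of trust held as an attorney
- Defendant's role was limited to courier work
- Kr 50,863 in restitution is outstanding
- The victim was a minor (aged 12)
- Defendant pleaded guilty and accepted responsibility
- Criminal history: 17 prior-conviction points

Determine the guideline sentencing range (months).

Base offense level for mail fraud: 21.
R1 applies: 21 − 3 = 18.
R2 applies (level before this adjustment is 18 ≥ 4, so +4): 18 + 4 = 22.
R3 applies (level before this adjustment is 22 ≥ 22, so +3): 22 + 3 = 25.
R4 applies: 25 − 2 = 23.
R5 applies: 23 + 1 = 24.
Final offense level: 24.
Criminal history: 17 prior points → Category V (17+).
Level 24 falls in the 24-27 band.
Grid: Level 24-27 × Category V = 80-89 months.

80-89 months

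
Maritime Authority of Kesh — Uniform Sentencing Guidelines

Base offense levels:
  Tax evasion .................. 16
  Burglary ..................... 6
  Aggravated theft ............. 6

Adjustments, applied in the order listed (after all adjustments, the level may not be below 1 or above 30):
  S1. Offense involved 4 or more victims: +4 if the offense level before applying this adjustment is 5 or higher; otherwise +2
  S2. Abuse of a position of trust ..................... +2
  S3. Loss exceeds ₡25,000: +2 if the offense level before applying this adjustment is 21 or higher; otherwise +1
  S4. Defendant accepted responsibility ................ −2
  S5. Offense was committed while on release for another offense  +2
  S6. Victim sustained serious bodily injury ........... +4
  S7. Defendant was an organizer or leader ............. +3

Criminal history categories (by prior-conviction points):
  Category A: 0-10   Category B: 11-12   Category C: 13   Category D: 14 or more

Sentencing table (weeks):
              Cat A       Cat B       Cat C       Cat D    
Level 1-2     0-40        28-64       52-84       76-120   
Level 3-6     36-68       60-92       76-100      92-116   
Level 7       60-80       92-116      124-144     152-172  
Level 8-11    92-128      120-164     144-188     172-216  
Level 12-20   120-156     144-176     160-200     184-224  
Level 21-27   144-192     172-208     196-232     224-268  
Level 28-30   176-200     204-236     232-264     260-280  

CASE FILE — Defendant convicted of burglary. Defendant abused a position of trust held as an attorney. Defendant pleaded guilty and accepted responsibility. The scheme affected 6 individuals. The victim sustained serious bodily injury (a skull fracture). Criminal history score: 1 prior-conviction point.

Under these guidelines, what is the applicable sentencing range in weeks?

Base offense level for burglary: 6.
S1 applies (level before this adjustment is 6 ≥ 5, so +4): 6 + 4 = 10.
S2 applies: 10 + 2 = 12.
S3 does not apply.
S4 applies: 12 − 2 = 10.
S5 does not apply.
S6 applies: 10 + 4 = 14.
S7 does not apply.
Final offense level: 14.
Criminal history: 1 prior point → Category A (0-10).
Level 14 falls in the 12-20 band.
Grid: Level 12-20 × Category A = 120-156 weeks.

120-156 weeks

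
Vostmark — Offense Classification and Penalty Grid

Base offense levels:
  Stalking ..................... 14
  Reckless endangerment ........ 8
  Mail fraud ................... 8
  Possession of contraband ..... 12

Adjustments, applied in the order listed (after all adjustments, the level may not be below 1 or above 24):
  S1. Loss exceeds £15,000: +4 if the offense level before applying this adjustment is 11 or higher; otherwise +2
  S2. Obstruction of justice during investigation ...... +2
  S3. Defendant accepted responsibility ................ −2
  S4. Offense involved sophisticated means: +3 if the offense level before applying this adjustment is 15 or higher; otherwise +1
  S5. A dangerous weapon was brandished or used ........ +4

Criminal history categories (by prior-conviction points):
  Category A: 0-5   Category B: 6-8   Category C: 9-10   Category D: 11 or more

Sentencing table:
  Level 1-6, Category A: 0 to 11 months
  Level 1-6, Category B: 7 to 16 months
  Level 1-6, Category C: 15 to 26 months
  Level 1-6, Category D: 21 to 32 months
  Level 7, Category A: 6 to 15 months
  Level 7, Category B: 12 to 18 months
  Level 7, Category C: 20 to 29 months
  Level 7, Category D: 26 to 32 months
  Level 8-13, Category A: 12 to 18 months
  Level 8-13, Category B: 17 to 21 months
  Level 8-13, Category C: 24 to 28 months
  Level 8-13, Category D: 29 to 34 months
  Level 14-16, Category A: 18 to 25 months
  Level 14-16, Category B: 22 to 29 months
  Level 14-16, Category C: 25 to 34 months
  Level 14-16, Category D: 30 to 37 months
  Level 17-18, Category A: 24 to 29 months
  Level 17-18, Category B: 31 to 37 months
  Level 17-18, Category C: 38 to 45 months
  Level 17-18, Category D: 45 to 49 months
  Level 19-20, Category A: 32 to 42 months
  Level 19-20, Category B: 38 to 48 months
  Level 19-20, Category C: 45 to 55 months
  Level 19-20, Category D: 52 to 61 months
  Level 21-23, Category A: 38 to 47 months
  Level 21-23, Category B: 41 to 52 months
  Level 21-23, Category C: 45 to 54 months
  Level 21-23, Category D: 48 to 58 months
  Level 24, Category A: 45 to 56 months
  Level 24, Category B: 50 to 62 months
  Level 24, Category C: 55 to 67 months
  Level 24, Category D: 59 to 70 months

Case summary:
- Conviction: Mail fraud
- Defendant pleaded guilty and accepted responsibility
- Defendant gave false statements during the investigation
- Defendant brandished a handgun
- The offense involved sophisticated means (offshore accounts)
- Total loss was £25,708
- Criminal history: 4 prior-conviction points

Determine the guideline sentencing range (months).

18-25 months

Base offense level for mail fraud: 8.
S1 applies (level before this adjustment is 8 < 11, so +2): 8 + 2 = 10.
S2 applies: 10 + 2 = 12.
S3 applies: 12 − 2 = 10.
S4 applies (level before this adjustment is 10 < 15, so +1): 10 + 1 = 11.
S5 applies: 11 + 4 = 15.
Final offense level: 15.
Criminal history: 4 prior points → Category A (0-5).
Level 15 falls in the 14-16 band.
Grid: Level 14-16 × Category A = 18-25 months.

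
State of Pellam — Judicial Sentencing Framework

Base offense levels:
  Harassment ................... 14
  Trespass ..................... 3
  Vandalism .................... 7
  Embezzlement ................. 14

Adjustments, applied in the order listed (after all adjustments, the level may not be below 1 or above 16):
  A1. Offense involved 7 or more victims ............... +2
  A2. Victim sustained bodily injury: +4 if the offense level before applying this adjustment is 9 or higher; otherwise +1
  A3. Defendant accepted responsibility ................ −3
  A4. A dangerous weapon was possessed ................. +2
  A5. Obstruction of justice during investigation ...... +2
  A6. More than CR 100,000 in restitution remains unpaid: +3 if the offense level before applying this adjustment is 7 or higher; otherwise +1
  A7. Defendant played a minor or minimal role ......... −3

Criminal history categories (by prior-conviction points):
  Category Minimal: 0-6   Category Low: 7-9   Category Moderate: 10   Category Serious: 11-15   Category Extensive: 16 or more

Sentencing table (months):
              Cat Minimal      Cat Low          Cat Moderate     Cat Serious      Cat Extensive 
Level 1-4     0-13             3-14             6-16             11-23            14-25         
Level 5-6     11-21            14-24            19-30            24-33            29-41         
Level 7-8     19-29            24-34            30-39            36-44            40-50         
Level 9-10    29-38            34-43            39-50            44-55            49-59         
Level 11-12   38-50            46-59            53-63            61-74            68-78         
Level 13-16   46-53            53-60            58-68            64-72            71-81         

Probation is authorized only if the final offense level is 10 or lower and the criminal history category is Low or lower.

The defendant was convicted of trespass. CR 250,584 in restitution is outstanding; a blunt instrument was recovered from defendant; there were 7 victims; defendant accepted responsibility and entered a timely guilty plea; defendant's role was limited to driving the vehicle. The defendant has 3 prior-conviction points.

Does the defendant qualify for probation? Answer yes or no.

Yes

Base offense level for trespass: 3.
A1 applies: 3 + 2 = 5.
A2 does not apply.
A3 applies: 5 − 3 = 2.
A4 applies: 2 + 2 = 4.
A5 does not apply.
A6 applies (level before this adjustment is 4 < 7, so +1): 4 + 1 = 5.
A7 applies: 5 − 3 = 2.
Final offense level: 2.
Criminal history: 3 prior points → Category Minimal (0-6).
Level 2 falls in the 1-4 band.
Grid: Level 1-4 × Category Minimal = 0-13 months.
Probation check: level 2 ≤ 10 and category Minimal ≤ Low → eligible.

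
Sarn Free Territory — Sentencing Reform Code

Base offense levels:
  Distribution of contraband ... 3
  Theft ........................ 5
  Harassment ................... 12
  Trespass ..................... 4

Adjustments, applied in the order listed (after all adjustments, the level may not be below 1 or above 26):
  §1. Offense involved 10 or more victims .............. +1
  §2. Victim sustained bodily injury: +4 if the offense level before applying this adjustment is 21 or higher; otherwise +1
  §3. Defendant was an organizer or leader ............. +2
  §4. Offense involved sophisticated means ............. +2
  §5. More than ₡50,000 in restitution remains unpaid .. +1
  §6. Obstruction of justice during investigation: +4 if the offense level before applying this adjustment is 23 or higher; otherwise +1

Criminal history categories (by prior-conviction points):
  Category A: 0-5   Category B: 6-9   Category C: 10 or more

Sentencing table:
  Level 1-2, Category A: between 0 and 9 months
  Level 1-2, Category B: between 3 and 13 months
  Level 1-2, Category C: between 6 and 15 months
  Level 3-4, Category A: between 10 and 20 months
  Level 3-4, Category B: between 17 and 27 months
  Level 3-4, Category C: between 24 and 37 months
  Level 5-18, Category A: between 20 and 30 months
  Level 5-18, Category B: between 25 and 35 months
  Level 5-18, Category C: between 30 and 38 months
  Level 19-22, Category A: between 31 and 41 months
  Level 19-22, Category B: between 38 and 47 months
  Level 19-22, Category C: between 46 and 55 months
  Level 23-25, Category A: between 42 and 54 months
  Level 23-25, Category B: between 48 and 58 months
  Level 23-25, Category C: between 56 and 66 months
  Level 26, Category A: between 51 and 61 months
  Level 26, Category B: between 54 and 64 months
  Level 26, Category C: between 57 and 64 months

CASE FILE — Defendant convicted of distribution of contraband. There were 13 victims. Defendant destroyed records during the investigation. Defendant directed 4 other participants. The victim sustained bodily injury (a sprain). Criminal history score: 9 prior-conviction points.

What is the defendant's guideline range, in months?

25-35 months

Base offense level for distribution of contraband: 3.
§1 applies: 3 + 1 = 4.
§2 applies (level before this adjustment is 4 < 21, so +1): 4 + 1 = 5.
§3 applies: 5 + 2 = 7.
§6 applies (level before this adjustment is 7 < 23, so +1): 7 + 1 = 8.
Final offense level: 8.
Criminal history: 9 prior points → Category B (6-9).
Level 8 falls in the 5-18 band.
Grid: Level 5-18 × Category B = 25-35 months.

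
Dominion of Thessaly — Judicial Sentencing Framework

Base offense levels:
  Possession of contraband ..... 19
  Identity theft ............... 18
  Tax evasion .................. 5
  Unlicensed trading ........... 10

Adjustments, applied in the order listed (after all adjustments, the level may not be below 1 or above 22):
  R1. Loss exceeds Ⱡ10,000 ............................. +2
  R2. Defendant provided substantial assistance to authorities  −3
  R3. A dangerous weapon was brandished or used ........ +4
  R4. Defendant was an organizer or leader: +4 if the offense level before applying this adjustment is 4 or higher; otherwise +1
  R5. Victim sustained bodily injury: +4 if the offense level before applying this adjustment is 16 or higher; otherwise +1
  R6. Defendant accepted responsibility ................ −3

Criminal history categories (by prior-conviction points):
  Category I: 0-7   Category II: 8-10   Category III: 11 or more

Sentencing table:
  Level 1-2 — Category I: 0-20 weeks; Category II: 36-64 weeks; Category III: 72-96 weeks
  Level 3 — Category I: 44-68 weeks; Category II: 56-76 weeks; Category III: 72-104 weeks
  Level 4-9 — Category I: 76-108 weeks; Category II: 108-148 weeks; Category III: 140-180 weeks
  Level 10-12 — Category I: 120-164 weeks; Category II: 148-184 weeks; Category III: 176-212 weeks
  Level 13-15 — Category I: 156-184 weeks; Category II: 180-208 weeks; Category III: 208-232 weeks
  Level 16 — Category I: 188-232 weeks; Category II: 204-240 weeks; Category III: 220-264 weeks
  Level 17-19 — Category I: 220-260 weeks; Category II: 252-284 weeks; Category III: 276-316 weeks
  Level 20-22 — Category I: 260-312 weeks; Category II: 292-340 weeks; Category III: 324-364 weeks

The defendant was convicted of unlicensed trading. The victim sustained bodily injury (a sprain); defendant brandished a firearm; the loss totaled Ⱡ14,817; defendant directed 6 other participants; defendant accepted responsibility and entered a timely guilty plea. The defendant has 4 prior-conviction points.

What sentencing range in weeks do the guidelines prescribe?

260-312 weeks

Base offense level for unlicensed trading: 10.
R1 applies: 10 + 2 = 12.
R2 does not apply.
R3 applies: 12 + 4 = 16.
R4 applies (level before this adjustment is 16 ≥ 4, so +4): 16 + 4 = 20.
R5 applies (level before this adjustment is 20 ≥ 16, so +4): 20 + 4 = 24.
R6 applies: 24 − 3 = 21.
Final offense level: 21.
Criminal history: 4 prior points → Category I (0-7).
Level 21 falls in the 20-22 band.
Grid: Level 20-22 × Category I = 260-312 weeks.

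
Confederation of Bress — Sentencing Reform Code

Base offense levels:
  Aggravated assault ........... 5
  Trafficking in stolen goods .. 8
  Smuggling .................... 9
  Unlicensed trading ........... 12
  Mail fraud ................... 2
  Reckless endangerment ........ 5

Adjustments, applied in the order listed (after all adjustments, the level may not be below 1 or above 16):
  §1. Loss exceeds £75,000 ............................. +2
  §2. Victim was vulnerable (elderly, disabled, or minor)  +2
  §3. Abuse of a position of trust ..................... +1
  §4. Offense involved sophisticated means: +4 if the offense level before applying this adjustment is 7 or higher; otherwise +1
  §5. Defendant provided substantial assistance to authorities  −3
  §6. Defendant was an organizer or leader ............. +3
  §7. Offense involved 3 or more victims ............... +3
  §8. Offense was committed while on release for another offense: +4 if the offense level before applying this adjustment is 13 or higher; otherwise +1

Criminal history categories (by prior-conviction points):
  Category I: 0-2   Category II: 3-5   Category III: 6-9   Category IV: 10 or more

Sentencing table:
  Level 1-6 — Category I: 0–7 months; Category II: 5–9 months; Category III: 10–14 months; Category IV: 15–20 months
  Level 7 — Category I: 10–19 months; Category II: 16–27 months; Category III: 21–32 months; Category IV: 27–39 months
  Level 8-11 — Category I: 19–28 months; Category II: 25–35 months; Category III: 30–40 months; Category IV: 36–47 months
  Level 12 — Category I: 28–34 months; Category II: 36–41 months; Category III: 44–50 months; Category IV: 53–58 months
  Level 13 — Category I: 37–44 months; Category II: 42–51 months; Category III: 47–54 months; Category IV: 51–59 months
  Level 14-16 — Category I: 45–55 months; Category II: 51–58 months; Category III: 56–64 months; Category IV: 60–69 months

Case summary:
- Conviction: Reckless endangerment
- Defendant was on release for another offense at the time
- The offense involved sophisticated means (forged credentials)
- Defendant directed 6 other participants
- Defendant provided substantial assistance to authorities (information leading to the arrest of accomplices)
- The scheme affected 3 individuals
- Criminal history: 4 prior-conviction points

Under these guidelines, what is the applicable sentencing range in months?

Base offense level for reckless endangerment: 5.
§1 does not apply.
§4 applies (level before this adjustment is 5 < 7, so +1): 5 + 1 = 6.
§5 applies: 6 − 3 = 3.
§6 applies: 3 + 3 = 6.
§7 applies: 6 + 3 = 9.
§8 applies (level before this adjustment is 9 < 13, so +1): 9 + 1 = 10.
Final offense level: 10.
Criminal history: 4 prior points → Category II (3-5).
Level 10 falls in the 8-11 band.
Grid: Level 8-11 × Category II = 25-35 months.

25-35 months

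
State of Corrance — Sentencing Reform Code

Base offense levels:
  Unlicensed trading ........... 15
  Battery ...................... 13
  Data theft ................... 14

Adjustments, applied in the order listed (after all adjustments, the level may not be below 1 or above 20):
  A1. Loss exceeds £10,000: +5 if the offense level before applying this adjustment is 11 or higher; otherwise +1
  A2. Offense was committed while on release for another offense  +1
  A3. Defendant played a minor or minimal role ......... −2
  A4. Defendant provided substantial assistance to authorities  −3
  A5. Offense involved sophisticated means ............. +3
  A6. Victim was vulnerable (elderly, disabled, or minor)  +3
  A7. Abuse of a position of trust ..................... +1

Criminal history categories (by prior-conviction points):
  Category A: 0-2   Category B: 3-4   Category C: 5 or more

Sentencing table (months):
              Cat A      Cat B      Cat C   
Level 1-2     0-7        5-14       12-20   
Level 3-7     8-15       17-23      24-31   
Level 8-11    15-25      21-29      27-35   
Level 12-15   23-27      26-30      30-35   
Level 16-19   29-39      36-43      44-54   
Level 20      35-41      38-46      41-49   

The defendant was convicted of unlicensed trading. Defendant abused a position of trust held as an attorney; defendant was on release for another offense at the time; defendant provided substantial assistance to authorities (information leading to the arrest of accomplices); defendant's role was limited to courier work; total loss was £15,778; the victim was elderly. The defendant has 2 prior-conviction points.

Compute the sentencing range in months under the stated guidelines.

35-41 months

Base offense level for unlicensed trading: 15.
A1 applies (level before this adjustment is 15 ≥ 11, so +5): 15 + 5 = 20.
A2 applies: 20 + 1 = 21.
A3 applies: 21 − 2 = 19.
A4 applies: 19 − 3 = 16.
A5 does not apply.
A6 applies: 16 + 3 = 19.
A7 applies: 19 + 1 = 20.
Final offense level: 20.
Criminal history: 2 prior points → Category A (0-2).
Level 20 falls in the 20 band.
Grid: Level 20 × Category A = 35-41 months.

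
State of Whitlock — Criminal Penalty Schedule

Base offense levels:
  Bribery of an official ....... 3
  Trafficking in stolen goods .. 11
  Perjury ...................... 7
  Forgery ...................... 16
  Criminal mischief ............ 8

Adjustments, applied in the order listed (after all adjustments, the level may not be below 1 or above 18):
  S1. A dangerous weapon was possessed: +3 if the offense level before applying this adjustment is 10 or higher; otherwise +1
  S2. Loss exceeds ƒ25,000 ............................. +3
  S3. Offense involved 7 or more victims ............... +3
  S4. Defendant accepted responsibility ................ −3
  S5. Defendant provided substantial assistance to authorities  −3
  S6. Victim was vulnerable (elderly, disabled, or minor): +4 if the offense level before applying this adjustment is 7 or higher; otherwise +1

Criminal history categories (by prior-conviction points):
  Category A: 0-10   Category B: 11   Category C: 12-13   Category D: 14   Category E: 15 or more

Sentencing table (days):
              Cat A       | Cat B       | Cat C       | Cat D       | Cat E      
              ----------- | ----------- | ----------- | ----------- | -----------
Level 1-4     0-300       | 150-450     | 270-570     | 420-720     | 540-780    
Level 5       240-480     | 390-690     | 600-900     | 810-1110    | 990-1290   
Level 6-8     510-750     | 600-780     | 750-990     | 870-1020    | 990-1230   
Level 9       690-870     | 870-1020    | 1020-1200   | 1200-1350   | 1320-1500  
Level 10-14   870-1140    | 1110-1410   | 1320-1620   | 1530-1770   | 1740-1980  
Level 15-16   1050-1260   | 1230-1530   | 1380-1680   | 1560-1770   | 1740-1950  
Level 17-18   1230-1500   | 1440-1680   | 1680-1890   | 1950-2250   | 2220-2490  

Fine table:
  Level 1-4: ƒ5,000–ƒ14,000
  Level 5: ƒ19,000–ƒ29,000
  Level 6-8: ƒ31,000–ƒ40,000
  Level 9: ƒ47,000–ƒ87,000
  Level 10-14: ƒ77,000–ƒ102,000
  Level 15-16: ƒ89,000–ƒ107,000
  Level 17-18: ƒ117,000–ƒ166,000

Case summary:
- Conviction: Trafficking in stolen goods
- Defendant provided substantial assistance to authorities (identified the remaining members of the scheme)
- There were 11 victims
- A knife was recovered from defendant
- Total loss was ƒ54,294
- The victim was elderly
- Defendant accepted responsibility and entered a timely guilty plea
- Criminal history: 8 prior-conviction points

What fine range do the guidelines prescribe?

Base offense level for trafficking in stolen goods: 11.
S1 applies (level before this adjustment is 11 ≥ 10, so +3): 11 + 3 = 14.
S2 applies: 14 + 3 = 17.
S3 applies: 17 + 3 = 20.
S4 applies: 20 − 3 = 17.
S5 applies: 17 − 3 = 14.
S6 applies (level before this adjustment is 14 ≥ 7, so +4): 14 + 4 = 18.
Final offense level: 18.
Level 18 falls in the 17-18 band.
Fine table: Level 17-18 → ƒ117,000–ƒ166,000.

ƒ117,000–ƒ166,000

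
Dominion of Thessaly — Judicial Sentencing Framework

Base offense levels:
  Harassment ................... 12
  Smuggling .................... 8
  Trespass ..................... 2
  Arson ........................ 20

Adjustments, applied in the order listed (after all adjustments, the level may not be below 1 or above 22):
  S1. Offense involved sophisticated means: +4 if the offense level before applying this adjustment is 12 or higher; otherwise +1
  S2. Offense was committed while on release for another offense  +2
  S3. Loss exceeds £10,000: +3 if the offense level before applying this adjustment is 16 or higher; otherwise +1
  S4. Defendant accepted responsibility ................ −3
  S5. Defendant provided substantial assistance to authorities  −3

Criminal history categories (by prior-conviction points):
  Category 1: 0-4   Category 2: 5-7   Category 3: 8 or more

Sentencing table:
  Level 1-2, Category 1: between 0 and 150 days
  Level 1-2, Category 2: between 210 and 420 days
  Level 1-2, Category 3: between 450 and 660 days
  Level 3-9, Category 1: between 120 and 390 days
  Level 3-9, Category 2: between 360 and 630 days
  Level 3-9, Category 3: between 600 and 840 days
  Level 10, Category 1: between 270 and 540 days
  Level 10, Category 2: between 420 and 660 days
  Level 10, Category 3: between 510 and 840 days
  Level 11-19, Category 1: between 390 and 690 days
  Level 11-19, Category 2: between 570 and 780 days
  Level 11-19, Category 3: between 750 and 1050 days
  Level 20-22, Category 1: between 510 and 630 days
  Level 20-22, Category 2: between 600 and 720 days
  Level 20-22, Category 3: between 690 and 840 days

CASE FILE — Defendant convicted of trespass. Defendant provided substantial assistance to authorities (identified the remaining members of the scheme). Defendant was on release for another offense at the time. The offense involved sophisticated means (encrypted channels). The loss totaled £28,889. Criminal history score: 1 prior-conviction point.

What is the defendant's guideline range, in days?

120-390 days

Base offense level for trespass: 2.
S1 applies (level before this adjustment is 2 < 12, so +1): 2 + 1 = 3.
S2 applies: 3 + 2 = 5.
S3 applies (level before this adjustment is 5 < 16, so +1): 5 + 1 = 6.
S5 applies: 6 − 3 = 3.
Final offense level: 3.
Criminal history: 1 prior point → Category 1 (0-4).
Level 3 falls in the 3-9 band.
Grid: Level 3-9 × Category 1 = 120-390 days.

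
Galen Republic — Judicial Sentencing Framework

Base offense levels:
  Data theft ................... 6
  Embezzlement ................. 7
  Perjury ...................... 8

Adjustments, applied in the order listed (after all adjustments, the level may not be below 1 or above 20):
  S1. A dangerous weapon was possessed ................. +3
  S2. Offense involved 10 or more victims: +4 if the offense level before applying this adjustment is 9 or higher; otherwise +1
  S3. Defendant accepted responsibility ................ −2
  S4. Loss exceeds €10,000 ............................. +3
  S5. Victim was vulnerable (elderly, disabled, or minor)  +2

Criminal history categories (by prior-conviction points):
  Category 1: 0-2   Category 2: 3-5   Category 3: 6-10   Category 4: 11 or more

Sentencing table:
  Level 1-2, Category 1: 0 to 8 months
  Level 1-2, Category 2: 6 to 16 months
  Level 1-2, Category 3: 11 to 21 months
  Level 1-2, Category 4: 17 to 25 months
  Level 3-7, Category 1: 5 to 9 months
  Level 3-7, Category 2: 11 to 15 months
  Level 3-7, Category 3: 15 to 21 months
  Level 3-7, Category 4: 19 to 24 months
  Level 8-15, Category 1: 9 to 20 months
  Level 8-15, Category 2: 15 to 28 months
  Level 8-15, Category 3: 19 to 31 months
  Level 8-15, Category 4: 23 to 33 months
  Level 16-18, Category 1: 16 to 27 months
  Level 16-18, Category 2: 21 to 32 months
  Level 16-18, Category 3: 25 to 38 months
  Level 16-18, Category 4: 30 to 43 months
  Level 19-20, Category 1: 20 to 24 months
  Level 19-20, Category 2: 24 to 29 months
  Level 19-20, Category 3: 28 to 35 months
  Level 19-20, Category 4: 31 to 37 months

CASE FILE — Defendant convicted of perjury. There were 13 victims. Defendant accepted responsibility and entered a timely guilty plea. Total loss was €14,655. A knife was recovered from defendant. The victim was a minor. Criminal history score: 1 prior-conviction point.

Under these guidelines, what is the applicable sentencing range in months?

16-27 months

Base offense level for perjury: 8.
S1 applies: 8 + 3 = 11.
S2 applies (level before this adjustment is 11 ≥ 9, so +4): 11 + 4 = 15.
S3 applies: 15 − 2 = 13.
S4 applies: 13 + 3 = 16.
S5 applies: 16 + 2 = 18.
Final offense level: 18.
Criminal history: 1 prior point → Category 1 (0-2).
Level 18 falls in the 16-18 band.
Grid: Level 16-18 × Category 1 = 16-27 months.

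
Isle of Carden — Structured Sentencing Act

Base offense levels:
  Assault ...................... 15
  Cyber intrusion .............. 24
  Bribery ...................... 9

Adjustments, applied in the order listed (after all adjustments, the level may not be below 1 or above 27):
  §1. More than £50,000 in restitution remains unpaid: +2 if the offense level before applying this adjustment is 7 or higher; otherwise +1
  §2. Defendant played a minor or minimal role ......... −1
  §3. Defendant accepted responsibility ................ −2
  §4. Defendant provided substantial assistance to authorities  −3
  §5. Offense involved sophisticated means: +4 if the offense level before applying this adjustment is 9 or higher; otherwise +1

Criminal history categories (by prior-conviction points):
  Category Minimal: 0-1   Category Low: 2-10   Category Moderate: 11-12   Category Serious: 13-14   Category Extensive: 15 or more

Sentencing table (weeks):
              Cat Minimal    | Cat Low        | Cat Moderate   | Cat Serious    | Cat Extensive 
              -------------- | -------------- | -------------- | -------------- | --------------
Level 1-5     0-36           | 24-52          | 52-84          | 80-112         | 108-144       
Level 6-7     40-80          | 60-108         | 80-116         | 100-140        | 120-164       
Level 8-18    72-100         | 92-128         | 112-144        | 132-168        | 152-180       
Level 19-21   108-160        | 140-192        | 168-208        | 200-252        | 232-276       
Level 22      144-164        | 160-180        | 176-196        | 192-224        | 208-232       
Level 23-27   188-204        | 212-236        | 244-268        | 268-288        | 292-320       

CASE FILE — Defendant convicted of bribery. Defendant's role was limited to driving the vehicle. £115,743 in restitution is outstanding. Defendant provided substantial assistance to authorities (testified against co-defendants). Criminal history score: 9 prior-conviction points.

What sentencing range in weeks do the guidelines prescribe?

60-108 weeks

Base offense level for bribery: 9.
§1 applies (level before this adjustment is 9 ≥ 7, so +2): 9 + 2 = 11.
§2 applies: 11 − 1 = 10.
§3 does not apply.
§4 applies: 10 − 3 = 7.
§5 does not apply.
Final offense level: 7.
Criminal history: 9 prior points → Category Low (2-10).
Level 7 falls in the 6-7 band.
Grid: Level 6-7 × Category Low = 60-108 weeks.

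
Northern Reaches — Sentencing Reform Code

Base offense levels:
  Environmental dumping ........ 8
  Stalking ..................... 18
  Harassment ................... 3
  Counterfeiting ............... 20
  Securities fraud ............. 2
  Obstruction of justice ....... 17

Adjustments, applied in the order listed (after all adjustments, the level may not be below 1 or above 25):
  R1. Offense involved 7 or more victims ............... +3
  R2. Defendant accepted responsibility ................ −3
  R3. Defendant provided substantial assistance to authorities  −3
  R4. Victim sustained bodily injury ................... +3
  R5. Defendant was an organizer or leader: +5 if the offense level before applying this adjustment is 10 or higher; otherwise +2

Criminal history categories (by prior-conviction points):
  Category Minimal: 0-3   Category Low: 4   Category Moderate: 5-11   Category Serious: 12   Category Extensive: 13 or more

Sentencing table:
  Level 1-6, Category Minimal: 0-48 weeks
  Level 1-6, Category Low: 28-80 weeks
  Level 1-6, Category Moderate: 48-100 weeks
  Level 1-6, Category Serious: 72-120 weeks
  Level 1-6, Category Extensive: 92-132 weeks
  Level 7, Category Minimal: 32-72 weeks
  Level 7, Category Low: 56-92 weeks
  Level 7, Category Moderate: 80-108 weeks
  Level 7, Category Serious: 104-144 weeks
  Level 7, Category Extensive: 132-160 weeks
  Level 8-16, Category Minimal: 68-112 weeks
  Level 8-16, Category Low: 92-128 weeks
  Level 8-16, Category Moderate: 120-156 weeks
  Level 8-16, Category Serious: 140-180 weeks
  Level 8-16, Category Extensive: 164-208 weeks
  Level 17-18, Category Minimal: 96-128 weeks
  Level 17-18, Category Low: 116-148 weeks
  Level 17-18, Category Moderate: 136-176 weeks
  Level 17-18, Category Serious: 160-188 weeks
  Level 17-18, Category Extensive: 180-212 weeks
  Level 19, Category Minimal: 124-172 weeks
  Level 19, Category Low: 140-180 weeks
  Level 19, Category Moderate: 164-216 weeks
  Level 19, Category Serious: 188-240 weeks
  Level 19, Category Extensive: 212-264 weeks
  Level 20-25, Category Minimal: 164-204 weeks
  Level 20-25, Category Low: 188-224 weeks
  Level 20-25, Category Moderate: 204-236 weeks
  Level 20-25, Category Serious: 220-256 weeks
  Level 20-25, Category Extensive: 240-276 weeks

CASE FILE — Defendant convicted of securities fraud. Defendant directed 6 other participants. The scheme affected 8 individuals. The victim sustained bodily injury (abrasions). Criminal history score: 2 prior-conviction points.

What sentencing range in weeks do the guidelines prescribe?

Base offense level for securities fraud: 2.
R1 applies: 2 + 3 = 5.
R2 does not apply.
R4 applies: 5 + 3 = 8.
R5 applies (level before this adjustment is 8 < 10, so +2): 8 + 2 = 10.
Final offense level: 10.
Criminal history: 2 prior points → Category Minimal (0-3).
Level 10 falls in the 8-16 band.
Grid: Level 8-16 × Category Minimal = 68-112 weeks.

68-112 weeks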